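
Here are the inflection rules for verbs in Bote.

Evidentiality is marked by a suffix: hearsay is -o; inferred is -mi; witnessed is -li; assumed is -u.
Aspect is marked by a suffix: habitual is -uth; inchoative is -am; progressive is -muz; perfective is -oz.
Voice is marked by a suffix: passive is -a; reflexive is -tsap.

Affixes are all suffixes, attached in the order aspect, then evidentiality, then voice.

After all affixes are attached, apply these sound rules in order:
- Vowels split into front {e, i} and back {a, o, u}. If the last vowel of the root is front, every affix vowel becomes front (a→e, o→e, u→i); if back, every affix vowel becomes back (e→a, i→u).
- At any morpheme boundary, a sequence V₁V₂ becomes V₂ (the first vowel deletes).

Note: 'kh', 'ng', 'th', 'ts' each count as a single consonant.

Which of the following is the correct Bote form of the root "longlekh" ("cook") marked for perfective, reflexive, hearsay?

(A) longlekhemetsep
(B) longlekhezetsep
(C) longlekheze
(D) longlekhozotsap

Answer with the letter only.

Attach aspect perfective -oz → longlekhoz.
Attach evidentiality hearsay -o → longlekhozo.
Attach voice reflexive -tsap → longlekhozotsap.
Apply vowel harmony: longlekhozotsap → longlekhezetsep.
Vowel deletion: no change.
So the correct form is longlekhezetsep, option (B).
(A) longlekhemetsep is wrong: it uses inchoative instead of perfective for aspect.
(C) longlekheze is wrong: it uses passive instead of reflexive for voice.
(D) longlekhozotsap is wrong: it fails to apply the sound rule(s).

B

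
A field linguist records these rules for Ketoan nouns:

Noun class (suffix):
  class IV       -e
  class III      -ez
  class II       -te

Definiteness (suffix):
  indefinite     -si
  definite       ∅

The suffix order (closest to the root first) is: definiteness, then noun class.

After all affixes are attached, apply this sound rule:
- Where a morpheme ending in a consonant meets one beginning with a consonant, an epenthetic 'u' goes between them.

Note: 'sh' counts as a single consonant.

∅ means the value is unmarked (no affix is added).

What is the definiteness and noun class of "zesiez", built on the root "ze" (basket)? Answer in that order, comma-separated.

Segment: ze-si-ez.
definiteness: -si → indefinite.
noun class: -ez → class III.

indefinite, class III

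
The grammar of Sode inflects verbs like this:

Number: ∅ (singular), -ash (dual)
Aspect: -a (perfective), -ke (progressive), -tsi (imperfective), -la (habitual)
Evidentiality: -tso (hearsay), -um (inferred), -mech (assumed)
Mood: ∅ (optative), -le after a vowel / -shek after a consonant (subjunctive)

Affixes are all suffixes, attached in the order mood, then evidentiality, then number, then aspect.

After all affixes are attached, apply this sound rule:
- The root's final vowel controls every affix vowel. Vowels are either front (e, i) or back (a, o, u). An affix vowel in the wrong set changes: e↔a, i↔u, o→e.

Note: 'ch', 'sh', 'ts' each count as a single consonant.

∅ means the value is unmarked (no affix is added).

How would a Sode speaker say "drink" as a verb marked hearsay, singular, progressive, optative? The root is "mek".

mektseke

mood = optative: zero marking, form stays mek.
Attach evidentiality hearsay -tso → mektso.
number = singular: zero marking, form stays mektso.
Attach aspect progressive -ke → mektsoke.
Apply vowel harmony: mektsoke → mektseke.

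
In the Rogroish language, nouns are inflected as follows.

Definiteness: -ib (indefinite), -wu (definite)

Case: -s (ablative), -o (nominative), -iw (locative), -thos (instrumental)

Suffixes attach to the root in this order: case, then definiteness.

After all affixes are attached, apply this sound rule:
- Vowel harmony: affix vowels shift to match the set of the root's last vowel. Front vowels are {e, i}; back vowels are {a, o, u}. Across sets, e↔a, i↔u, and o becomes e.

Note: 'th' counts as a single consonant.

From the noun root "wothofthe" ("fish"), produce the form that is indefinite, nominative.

wothoftheeib

Attach case nominative -o → wothoftheo.
Attach definiteness indefinite -ib → wothoftheoib.
Apply vowel harmony: wothoftheoib → wothoftheeib.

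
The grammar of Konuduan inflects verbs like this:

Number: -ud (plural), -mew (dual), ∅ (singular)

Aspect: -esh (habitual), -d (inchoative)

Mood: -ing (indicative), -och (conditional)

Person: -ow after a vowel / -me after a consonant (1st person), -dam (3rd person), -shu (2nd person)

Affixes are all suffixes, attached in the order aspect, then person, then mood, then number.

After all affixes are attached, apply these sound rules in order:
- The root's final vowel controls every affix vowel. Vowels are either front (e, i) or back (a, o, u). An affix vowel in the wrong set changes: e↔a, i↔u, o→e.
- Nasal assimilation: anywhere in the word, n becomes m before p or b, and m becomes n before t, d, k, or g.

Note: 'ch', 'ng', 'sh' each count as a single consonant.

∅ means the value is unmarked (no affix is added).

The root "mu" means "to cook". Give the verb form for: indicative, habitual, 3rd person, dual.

muashdamungmaw

Attach aspect habitual -esh → muesh.
Attach person 3rd person -dam → mueshdam.
Attach mood indicative -ing → mueshdaming.
Attach number dual -mew → mueshdamingmew.
Apply vowel harmony: mueshdamingmew → muashdamungmaw.
Nasal assimilation: no change.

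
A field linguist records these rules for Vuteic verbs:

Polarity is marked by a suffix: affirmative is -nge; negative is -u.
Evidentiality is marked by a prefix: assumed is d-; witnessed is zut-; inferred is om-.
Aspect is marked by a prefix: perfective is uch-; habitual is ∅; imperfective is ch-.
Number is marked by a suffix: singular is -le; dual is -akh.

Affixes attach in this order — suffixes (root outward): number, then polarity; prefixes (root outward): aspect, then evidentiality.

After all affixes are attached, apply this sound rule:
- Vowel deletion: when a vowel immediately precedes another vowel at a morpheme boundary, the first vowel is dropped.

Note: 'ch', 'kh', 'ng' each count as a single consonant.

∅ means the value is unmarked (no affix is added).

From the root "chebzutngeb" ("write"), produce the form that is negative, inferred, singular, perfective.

Attach number singular -le → chebzutngeble.
Attach aspect perfective uch- → uchchebzutngeble.
Attach polarity negative -u → uchchebzutngebleu.
Attach evidentiality inferred om- → omuchchebzutngebleu.
Apply vowel deletion: omuchchebzutngebleu → omuchchebzutngeblu.

omuchchebzutngeblu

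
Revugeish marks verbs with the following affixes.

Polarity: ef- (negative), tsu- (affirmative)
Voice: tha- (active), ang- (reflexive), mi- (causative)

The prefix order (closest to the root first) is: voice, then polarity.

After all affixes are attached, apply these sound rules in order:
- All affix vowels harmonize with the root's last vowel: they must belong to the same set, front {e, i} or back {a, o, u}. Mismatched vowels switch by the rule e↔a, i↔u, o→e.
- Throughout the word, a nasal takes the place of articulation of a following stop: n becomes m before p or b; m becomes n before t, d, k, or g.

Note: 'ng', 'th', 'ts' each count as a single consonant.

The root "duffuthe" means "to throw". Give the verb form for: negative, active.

Attach voice active tha- → thaduffuthe.
Attach polarity negative ef- → efthaduffuthe.
Apply vowel harmony: efthaduffuthe → eftheduffuthe.
Nasal assimilation: no change.

eftheduffuthe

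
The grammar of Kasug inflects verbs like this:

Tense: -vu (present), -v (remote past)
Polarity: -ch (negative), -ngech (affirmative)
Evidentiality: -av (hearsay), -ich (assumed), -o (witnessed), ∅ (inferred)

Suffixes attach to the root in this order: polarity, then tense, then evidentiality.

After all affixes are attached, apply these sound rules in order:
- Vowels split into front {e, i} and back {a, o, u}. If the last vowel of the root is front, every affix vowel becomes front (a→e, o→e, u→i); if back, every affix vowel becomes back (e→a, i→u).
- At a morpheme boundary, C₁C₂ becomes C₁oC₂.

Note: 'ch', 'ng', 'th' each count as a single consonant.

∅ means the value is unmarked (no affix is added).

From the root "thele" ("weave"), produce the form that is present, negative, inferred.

thelechovi

Attach polarity negative -ch → thelech.
Attach tense present -vu → thelechvu.
evidentiality = inferred: zero marking, form stays thelechvu.
Apply vowel harmony: thelechvu → thelechvi.
Apply epenthesis: thelechvi → thelechovi.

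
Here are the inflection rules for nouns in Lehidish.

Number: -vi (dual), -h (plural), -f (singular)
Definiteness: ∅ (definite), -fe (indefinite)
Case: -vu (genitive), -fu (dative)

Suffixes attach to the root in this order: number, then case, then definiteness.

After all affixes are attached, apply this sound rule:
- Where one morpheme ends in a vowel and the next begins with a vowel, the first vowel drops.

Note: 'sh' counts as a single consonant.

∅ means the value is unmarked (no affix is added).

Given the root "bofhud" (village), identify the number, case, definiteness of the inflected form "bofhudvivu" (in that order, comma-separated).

dual, genitive, definite

Segment: bofhud-vi-vu.
number: -vi → dual.
case: -vu → genitive.
definiteness: ∅ → definite.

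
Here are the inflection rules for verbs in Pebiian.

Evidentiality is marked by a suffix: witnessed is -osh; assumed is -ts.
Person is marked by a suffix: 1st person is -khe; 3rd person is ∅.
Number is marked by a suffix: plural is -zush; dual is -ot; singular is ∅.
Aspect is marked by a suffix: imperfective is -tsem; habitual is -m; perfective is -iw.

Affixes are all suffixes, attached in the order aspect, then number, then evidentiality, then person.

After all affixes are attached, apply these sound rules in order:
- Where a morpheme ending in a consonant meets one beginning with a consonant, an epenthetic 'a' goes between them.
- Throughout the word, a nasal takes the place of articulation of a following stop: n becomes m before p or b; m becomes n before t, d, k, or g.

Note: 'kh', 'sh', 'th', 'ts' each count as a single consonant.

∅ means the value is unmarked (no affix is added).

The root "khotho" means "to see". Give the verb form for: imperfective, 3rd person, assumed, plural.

khothotsemazushats

Attach aspect imperfective -tsem → khothotsem.
Attach number plural -zush → khothotsemzush.
Attach evidentiality assumed -ts → khothotsemzushts.
person = 3rd person: zero marking, form stays khothotsemzushts.
Apply epenthesis: khothotsemzushts → khothotsemazushats.
Nasal assimilation: no change.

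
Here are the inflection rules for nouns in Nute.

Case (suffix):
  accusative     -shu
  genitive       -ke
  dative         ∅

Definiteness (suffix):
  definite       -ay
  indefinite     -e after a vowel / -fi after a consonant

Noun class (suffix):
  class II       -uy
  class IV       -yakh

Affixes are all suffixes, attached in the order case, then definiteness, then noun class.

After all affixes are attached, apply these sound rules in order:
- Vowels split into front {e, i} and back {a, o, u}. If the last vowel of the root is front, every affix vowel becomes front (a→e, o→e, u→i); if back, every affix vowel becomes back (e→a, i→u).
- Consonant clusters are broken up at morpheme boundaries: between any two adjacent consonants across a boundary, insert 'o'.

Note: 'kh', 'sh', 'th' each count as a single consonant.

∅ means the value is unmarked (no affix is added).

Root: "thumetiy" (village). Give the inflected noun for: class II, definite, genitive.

Attach case genitive -ke → thumetiyke.
Attach definiteness definite -ay → thumetiykeay.
Attach noun class class II -uy → thumetiykeayuy.
Apply vowel harmony: thumetiykeayuy → thumetiykeeyiy.
Apply epenthesis: thumetiykeeyiy → thumetiyokeeyiy.

thumetiyokeeyiy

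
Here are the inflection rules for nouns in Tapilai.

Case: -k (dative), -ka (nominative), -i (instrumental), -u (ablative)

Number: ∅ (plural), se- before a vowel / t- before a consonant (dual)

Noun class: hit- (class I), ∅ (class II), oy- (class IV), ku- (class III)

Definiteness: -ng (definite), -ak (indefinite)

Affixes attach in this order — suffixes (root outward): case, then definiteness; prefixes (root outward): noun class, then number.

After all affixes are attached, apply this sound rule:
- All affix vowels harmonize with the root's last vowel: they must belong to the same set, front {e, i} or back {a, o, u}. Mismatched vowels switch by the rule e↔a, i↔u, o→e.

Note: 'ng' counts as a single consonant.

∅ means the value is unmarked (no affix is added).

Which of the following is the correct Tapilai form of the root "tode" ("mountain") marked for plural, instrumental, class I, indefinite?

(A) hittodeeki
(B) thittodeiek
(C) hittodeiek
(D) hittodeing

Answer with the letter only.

C

Attach case instrumental -i → todei.
Attach definiteness indefinite -ak → todeiak.
Attach noun class class I hit- → hittodeiak.
number = plural: zero marking, form stays hittodeiak.
Apply vowel harmony: hittodeiak → hittodeiek.
So the correct form is hittodeiek, option (C).
(A) hittodeeki is wrong: it has the affixes in the wrong order.
(D) hittodeing is wrong: it uses definite instead of indefinite for definiteness.
(B) thittodeiek is wrong: it uses dual instead of plural for number.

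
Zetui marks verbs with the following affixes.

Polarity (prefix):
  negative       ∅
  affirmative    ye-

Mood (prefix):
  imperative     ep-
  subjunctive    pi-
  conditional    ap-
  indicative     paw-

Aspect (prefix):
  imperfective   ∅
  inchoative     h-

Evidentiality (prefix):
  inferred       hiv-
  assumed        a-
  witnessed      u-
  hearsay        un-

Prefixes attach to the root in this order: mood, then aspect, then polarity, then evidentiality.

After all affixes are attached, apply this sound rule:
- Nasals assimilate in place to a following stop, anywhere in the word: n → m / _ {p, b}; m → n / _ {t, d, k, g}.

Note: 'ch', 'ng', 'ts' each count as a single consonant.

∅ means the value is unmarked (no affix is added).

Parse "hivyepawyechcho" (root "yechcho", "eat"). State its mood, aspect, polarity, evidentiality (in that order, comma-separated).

indicative, imperfective, affirmative, inferred

Segment: hiv-ye-paw-yechcho.
mood: paw- → indicative.
aspect: ∅ → imperfective.
polarity: ye- → affirmative.
evidentiality: hiv- → inferred.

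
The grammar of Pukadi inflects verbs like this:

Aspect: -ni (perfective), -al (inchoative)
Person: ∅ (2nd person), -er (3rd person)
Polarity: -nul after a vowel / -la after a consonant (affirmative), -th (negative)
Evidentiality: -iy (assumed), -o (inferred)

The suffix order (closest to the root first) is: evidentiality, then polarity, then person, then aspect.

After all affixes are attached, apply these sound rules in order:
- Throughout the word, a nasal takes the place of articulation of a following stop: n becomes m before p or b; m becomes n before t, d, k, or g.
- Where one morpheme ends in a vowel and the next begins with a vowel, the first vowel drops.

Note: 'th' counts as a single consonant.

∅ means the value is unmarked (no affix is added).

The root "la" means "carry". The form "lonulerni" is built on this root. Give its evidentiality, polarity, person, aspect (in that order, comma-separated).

inferred, affirmative, 3rd person, perfective

Segment: la-o-nul-er-ni.
evidentiality: -o → inferred.
polarity: -nul/la → affirmative.
person: -er → 3rd person.
aspect: -ni → perfective.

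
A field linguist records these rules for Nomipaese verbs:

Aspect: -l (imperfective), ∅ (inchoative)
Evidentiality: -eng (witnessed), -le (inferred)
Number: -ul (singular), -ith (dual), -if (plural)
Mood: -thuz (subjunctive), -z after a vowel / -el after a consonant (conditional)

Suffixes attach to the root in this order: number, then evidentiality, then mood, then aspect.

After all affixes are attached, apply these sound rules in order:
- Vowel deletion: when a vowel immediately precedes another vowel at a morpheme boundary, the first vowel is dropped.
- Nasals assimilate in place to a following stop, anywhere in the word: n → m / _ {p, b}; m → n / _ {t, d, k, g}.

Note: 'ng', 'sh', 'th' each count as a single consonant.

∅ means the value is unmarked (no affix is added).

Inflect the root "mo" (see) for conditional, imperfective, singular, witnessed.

Attach number singular -ul → moul.
Attach evidentiality witnessed -eng → mouleng.
Attach mood conditional -el (after consonant 'ng') → moulengel.
Attach aspect imperfective -l → moulengell.
Apply vowel deletion: moulengell → mulengell.
Nasal assimilation: no change.

mulengell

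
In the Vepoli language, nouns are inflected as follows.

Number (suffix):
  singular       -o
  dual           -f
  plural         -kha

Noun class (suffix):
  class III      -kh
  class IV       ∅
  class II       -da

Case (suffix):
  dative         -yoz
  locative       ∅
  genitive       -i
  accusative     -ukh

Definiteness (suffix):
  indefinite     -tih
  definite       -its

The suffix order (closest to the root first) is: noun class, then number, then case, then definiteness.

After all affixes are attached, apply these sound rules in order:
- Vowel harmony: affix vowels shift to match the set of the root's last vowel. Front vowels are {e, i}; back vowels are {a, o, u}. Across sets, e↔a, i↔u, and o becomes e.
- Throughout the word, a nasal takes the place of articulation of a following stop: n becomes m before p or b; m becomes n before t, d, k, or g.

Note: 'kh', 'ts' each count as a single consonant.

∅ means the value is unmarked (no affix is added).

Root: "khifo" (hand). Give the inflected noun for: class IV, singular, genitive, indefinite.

khifooutuh

noun class = class IV: zero marking, form stays khifo.
Attach number singular -o → khifoo.
Attach case genitive -i → khifooi.
Attach definiteness indefinite -tih → khifooitih.
Apply vowel harmony: khifooitih → khifooutuh.
Nasal assimilation: no change.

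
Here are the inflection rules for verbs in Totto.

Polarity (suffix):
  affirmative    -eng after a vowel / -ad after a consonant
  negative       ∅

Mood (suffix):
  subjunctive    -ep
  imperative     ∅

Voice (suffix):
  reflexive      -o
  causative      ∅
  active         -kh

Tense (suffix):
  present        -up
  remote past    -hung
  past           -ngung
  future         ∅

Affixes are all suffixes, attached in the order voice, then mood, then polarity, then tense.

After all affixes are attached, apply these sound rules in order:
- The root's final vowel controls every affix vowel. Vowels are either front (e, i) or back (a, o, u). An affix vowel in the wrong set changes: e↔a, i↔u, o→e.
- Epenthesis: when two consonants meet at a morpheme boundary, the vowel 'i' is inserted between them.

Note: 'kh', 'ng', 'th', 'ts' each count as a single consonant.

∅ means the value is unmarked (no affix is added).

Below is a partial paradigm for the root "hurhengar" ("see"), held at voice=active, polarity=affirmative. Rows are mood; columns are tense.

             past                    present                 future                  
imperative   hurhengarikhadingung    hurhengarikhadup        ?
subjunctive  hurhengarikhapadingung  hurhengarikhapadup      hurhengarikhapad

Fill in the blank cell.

hurhengarikhad

Attach voice active -kh → hurhengarkh.
mood = imperative: zero marking, form stays hurhengarkh.
Attach polarity affirmative -ad (after consonant 'kh') → hurhengarkhad.
tense = future: zero marking, form stays hurhengarkhad.
Vowel harmony: no change.
Apply epenthesis: hurhengarkhad → hurhengarikhad.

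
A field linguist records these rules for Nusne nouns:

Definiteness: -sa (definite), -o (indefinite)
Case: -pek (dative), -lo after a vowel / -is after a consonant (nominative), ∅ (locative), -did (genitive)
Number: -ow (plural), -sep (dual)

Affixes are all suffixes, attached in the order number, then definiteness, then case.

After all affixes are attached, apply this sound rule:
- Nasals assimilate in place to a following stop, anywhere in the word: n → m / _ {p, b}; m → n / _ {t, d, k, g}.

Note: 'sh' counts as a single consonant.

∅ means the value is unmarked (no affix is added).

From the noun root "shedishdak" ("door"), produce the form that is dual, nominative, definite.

shedishdaksepsalo

Attach number dual -sep → shedishdaksep.
Attach definiteness definite -sa → shedishdaksepsa.
Attach case nominative -lo (after vowel 'a') → shedishdaksepsalo.
Nasal assimilation: no change.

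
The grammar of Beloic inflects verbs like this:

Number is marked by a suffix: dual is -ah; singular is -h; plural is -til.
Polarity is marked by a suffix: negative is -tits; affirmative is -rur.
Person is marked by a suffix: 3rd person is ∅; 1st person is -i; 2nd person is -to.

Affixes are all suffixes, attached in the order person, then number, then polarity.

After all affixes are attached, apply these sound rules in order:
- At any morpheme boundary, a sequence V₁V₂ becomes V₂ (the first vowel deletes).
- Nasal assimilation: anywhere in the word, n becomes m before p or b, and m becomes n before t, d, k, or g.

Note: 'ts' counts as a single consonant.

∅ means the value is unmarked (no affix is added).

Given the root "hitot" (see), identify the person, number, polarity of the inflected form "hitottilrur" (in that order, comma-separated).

3rd person, plural, affirmative

Segment: hitot-til-rur.
person: ∅ → 3rd person.
number: -til → plural.
polarity: -rur → affirmative.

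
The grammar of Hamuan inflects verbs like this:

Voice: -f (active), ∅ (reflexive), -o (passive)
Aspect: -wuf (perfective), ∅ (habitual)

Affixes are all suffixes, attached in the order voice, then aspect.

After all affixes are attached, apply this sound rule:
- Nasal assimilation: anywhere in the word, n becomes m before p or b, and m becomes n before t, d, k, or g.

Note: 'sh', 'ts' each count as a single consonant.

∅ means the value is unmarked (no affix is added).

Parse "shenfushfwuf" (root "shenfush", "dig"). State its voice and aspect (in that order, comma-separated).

Segment: shenfush-f-wuf.
voice: -f → active.
aspect: -wuf → perfective.

active, perfective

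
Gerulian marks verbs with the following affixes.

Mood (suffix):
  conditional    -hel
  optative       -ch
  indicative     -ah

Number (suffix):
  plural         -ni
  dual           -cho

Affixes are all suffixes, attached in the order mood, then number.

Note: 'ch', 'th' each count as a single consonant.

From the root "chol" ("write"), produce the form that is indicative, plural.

cholahni

Attach mood indicative -ah → cholah.
Attach number plural -ni → cholahni.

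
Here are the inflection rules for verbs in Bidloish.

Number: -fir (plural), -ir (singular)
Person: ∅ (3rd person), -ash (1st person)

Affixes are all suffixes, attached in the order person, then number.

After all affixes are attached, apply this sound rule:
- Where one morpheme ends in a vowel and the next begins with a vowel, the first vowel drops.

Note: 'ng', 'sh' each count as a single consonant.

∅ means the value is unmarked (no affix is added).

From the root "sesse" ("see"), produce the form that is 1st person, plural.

Attach person 1st person -ash → sesseash.
Attach number plural -fir → sesseashfir.
Apply vowel deletion: sesseashfir → sessashfir.

sessashfir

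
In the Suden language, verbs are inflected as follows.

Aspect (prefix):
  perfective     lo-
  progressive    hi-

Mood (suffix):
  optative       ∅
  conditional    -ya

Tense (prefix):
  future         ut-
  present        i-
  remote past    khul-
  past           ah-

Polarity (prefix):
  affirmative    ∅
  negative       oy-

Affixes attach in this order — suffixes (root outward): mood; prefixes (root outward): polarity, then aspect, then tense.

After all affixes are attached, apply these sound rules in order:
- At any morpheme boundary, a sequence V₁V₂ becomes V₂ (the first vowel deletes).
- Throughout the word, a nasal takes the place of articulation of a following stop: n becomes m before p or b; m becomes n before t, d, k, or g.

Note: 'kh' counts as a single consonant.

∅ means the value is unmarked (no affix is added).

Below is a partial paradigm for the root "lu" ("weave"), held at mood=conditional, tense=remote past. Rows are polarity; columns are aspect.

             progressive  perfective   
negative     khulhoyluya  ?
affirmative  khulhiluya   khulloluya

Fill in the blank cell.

khulloyluya

Attach polarity negative oy- → oylu.
Attach aspect perfective lo- → looylu.
Attach mood conditional -ya → looyluya.
Attach tense remote past khul- → khullooyluya.
Apply vowel deletion: khullooyluya → khulloyluya.
Nasal assimilation: no change.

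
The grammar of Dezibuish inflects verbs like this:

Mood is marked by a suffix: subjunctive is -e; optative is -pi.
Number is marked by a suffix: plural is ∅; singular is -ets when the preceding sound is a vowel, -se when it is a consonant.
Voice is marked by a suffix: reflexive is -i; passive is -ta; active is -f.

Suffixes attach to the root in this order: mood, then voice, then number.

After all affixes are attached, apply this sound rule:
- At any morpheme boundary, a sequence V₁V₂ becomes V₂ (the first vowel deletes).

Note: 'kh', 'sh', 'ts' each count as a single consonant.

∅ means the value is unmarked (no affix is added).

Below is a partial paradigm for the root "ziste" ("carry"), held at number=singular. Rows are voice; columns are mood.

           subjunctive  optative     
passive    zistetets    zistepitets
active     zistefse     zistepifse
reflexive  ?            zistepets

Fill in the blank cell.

zistets

Attach mood subjunctive -e → zistee.
Attach voice reflexive -i → zisteei.
Attach number singular -ets (after vowel 'i') → zisteeiets.
Apply vowel deletion: zisteeiets → zistets.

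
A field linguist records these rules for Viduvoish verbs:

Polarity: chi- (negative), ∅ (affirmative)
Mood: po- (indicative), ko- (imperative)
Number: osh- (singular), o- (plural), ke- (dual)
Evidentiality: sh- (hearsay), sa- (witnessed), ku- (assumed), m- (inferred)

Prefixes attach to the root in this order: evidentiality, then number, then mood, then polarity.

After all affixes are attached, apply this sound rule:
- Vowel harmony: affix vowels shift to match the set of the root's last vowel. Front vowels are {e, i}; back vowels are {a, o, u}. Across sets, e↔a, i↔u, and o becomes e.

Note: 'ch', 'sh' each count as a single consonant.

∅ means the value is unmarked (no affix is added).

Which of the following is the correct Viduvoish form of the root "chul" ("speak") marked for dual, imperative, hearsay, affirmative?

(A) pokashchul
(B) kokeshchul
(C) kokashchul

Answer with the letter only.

Attach evidentiality hearsay sh- → shchul.
Attach number dual ke- → keshchul.
Attach mood imperative ko- → kokeshchul.
polarity = affirmative: zero marking, form stays kokeshchul.
Apply vowel harmony: kokeshchul → kokashchul.
So the correct form is kokashchul, option (C).
(B) kokeshchul is wrong: it fails to apply the sound rule(s).
(A) pokashchul is wrong: it uses indicative instead of imperative for mood.

C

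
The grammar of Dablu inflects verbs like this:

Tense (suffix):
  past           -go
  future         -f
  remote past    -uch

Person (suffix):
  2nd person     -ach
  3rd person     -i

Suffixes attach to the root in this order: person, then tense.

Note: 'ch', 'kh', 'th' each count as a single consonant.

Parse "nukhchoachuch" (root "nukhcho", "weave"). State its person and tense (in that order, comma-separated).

2nd person, remote past

Segment: nukhcho-ach-uch.
person: -ach → 2nd person.
tense: -uch → remote past.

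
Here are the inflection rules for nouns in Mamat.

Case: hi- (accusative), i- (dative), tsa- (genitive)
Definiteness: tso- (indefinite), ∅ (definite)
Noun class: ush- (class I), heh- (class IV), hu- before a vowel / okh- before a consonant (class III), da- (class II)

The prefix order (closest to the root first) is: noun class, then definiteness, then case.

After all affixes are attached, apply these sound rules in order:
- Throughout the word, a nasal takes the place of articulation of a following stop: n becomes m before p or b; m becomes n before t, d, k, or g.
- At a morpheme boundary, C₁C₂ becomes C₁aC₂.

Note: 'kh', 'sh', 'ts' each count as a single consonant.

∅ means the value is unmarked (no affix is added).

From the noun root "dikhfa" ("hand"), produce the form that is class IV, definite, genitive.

Attach noun class class IV heh- → hehdikhfa.
definiteness = definite: zero marking, form stays hehdikhfa.
Attach case genitive tsa- → tsahehdikhfa.
Nasal assimilation: no change.
Apply epenthesis: tsahehdikhfa → tsahehadikhfa.

tsahehadikhfa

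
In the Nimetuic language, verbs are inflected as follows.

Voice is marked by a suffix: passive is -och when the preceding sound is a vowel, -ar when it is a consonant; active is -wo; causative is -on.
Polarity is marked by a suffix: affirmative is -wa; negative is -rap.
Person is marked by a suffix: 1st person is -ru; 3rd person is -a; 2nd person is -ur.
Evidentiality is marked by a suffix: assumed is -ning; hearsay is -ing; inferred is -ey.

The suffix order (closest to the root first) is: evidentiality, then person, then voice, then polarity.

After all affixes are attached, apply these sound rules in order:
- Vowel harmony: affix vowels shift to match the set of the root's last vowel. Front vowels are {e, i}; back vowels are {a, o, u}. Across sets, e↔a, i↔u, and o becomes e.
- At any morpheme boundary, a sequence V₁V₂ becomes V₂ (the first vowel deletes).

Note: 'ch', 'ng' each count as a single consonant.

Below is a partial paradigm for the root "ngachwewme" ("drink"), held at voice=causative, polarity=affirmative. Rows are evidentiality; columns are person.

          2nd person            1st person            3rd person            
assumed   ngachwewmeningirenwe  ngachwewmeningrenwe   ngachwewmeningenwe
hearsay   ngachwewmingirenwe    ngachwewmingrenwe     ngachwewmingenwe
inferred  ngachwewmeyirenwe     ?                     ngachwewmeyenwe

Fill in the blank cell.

Attach evidentiality inferred -ey → ngachwewmeey.
Attach person 1st person -ru → ngachwewmeeyru.
Attach voice causative -on → ngachwewmeeyruon.
Attach polarity affirmative -wa → ngachwewmeeyruonwa.
Apply vowel harmony: ngachwewmeeyruonwa → ngachwewmeeyrienwe.
Apply vowel deletion: ngachwewmeeyrienwe → ngachwewmeyrenwe.

ngachwewmeyrenwe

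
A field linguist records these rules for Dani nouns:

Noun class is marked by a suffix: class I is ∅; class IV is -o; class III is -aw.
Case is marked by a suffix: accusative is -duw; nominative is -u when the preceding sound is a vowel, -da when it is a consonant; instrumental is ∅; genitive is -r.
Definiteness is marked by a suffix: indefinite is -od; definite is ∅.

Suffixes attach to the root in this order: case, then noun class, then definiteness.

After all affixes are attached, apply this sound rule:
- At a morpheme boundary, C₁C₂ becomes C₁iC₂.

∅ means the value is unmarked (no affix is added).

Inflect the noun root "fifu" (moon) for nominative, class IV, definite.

Attach case nominative -u (after vowel 'u') → fifuu.
Attach noun class class IV -o → fifuuo.
definiteness = definite: zero marking, form stays fifuuo.
Epenthesis: no change.

fifuuo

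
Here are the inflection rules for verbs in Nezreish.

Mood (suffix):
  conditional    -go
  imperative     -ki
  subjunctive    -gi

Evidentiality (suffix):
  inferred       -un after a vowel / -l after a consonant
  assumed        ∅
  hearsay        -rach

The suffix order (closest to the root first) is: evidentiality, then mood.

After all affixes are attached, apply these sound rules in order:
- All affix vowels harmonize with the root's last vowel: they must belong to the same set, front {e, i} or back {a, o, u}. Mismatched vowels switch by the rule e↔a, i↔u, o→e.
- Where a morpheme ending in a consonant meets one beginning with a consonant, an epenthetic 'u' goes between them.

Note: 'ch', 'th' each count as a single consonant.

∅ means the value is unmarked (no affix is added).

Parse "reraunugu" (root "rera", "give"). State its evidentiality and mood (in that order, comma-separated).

Segment: rera-un-gi.
evidentiality: -un/l → inferred.
mood: -gi → subjunctive.

inferred, subjunctive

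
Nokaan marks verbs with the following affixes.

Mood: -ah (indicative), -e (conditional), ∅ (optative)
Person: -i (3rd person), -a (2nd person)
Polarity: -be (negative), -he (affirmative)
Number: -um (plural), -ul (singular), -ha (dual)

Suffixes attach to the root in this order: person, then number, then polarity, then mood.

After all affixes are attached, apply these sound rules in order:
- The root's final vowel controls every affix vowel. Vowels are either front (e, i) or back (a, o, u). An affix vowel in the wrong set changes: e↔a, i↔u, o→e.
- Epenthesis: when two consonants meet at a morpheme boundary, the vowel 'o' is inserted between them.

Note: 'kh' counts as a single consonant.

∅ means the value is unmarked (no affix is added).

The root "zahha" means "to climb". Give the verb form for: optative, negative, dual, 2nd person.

zahhaahaba

Attach person 2nd person -a → zahhaa.
Attach number dual -ha → zahhaaha.
Attach polarity negative -be → zahhaahabe.
mood = optative: zero marking, form stays zahhaahabe.
Apply vowel harmony: zahhaahabe → zahhaahaba.
Epenthesis: no change.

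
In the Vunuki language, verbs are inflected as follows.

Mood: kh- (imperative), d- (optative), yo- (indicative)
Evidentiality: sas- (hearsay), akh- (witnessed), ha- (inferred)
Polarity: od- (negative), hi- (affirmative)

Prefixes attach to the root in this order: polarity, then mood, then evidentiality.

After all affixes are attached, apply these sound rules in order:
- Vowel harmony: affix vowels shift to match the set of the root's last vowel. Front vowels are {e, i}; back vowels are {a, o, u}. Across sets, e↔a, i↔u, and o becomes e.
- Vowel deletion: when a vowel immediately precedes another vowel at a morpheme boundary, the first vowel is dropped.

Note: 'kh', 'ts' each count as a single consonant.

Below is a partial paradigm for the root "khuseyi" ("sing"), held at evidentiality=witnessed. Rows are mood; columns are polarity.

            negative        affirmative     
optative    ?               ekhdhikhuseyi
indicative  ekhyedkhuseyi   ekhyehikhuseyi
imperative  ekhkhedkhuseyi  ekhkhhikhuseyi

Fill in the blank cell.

ekhdedkhuseyi

Attach polarity negative od- → odkhuseyi.
Attach mood optative d- → dodkhuseyi.
Attach evidentiality witnessed akh- → akhdodkhuseyi.
Apply vowel harmony: akhdodkhuseyi → ekhdedkhuseyi.
Vowel deletion: no change.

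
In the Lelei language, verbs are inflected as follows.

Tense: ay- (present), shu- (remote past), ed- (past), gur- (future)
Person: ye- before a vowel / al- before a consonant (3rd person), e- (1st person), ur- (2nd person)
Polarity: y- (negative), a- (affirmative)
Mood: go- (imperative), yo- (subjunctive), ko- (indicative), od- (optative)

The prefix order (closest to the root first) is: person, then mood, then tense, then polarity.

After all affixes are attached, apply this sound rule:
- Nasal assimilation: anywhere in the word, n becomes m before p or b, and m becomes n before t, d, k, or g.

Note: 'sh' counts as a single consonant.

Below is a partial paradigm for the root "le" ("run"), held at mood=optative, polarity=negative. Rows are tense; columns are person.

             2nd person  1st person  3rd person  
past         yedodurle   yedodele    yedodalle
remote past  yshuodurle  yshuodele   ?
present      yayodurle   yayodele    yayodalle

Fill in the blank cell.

Attach person 3rd person al- (before consonant 'l') → alle.
Attach mood optative od- → odalle.
Attach tense remote past shu- → shuodalle.
Attach polarity negative y- → yshuodalle.
Nasal assimilation: no change.

yshuodalle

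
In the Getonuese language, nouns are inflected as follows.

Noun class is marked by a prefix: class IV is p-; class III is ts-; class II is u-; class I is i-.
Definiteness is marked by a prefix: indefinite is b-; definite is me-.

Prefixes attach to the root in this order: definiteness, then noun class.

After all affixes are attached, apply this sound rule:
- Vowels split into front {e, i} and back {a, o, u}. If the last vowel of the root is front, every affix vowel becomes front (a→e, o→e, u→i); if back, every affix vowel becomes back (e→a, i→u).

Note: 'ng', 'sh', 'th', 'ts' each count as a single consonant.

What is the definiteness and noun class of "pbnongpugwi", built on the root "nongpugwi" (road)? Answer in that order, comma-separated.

indefinite, class IV

Segment: p-b-nongpugwi.
definiteness: b- → indefinite.
noun class: p- → class IV.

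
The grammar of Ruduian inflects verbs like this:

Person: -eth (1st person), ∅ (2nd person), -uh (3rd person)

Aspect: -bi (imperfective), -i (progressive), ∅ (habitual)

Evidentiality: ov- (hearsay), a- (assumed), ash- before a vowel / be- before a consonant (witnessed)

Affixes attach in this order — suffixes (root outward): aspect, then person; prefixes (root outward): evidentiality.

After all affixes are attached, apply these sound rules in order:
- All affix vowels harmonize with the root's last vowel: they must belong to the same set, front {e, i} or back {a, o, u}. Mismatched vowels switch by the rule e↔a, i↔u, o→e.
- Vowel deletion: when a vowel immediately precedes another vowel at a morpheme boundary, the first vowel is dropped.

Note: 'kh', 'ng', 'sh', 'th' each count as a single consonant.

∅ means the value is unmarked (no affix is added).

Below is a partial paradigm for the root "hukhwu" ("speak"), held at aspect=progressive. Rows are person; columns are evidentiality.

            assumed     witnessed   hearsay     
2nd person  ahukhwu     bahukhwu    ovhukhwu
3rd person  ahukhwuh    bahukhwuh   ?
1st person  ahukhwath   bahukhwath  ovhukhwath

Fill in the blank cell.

Attach evidentiality hearsay ov- → ovhukhwu.
Attach aspect progressive -i → ovhukhwui.
Attach person 3rd person -uh → ovhukhwuiuh.
Apply vowel harmony: ovhukhwuiuh → ovhukhwuuuh.
Apply vowel deletion: ovhukhwuuuh → ovhukhwuh.

ovhukhwuh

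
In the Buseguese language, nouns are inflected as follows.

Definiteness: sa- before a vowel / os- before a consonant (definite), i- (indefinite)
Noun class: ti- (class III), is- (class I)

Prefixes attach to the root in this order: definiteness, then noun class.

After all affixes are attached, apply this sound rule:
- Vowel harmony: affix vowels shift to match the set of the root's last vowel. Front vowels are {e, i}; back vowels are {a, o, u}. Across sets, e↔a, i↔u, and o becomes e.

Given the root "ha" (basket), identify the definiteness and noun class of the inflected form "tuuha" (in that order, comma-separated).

indefinite, class III

Segment: ti-i-ha.
definiteness: i- → indefinite.
noun class: ti- → class III.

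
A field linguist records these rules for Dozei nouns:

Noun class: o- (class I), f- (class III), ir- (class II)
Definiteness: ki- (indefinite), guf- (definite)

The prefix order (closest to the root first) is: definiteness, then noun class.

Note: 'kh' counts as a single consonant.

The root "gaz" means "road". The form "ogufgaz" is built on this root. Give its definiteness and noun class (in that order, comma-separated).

Segment: o-guf-gaz.
definiteness: guf- → definite.
noun class: o- → class I.

definite, class I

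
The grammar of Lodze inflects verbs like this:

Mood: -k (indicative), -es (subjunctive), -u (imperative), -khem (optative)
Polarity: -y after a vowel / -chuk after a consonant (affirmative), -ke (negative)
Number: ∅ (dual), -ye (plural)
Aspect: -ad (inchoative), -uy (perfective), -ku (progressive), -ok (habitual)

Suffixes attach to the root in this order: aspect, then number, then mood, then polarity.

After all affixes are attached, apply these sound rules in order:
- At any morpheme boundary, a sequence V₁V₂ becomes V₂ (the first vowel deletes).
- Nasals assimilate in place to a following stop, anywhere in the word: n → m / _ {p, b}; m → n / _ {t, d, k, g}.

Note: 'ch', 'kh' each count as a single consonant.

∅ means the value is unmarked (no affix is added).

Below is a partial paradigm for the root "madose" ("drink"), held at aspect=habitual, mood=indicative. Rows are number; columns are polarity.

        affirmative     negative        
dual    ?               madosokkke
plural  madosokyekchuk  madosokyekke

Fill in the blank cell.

Attach aspect habitual -ok → madoseok.
number = dual: zero marking, form stays madoseok.
Attach mood indicative -k → madoseokk.
Attach polarity affirmative -chuk (after consonant 'k') → madoseokkchuk.
Apply vowel deletion: madoseokkchuk → madosokkchuk.
Nasal assimilation: no change.

madosokkchuk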